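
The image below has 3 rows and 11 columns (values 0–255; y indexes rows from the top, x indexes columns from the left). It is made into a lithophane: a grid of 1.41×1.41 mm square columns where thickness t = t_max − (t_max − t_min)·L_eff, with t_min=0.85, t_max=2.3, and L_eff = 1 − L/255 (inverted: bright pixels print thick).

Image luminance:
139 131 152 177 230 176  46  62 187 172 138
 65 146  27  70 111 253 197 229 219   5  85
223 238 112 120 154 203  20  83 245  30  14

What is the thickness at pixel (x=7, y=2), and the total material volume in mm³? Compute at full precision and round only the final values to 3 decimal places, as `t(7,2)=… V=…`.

span = t_max - t_min = 2.3 - 0.85 = 1.450
L(7,2) = 83, L_eff = 1 - 83/255 = 0.674510 (inverted)
t(7,2) = 2.3 - 1.450·0.674510 = 1.322
Σt over all 3·11 pixels = 136183/2550 ≈ 53.4050980
V = pitch²·Σt = 1.41²·136183/2550 = 106.175

t(7,2)=1.322 V=106.175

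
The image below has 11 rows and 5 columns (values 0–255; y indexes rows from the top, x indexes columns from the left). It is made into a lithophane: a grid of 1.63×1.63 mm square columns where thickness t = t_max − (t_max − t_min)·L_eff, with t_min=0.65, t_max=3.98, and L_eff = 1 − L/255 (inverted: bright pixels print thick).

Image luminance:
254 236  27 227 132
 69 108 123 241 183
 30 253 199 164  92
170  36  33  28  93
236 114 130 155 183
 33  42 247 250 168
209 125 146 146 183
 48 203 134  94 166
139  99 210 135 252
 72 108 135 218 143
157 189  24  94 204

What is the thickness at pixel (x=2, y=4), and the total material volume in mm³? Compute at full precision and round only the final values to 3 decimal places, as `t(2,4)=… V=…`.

t(2,4)=2.348 V=368.701

span = t_max - t_min = 3.98 - 0.65 = 3.330
L(2,4) = 130, L_eff = 1 - 130/255 = 0.490196 (inverted)
t(2,4) = 3.98 - 3.330·0.490196 = 2.348
Σt over all 11·5 pixels = 589777/4250 ≈ 138.7710588
V = pitch²·Σt = 1.63²·589777/4250 = 368.701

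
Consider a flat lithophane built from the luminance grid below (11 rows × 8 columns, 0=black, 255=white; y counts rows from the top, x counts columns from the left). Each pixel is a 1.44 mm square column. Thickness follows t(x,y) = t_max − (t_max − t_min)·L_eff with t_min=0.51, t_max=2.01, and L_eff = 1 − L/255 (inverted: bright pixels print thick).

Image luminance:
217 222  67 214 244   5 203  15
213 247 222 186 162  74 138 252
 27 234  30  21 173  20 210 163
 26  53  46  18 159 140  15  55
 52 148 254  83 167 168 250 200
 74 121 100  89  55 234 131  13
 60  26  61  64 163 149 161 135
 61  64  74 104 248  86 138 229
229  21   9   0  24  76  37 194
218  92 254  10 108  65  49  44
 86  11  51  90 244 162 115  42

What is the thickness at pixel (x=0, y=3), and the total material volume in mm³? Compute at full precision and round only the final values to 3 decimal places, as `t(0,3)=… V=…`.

span = t_max - t_min = 2.01 - 0.51 = 1.500
L(0,3) = 26, L_eff = 1 - 26/255 = 0.898039 (inverted)
t(0,3) = 2.01 - 1.500·0.898039 = 0.663
Σt over all 11·8 pixels = 44734/425 ≈ 105.2564706
V = pitch²·Σt = 1.44²·44734/425 = 218.260

t(0,3)=0.663 V=218.260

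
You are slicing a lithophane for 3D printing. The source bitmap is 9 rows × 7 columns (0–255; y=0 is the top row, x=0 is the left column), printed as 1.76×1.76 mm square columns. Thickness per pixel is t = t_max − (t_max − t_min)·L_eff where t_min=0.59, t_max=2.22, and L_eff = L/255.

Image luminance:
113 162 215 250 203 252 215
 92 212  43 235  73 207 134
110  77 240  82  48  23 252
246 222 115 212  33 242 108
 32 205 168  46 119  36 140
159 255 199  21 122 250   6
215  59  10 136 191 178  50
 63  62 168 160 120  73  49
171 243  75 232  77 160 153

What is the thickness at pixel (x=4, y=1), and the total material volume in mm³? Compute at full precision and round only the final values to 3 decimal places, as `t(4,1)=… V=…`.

span = t_max - t_min = 2.22 - 0.59 = 1.630
L(4,1) = 73, L_eff = 73/255 = 0.286275
t(4,1) = 2.22 - 1.630·0.286275 = 1.753
Σt over all 9·7 pixels = 2128933/25500 ≈ 83.4875686
V = pitch²·Σt = 1.76²·2128933/25500 = 258.611

t(4,1)=1.753 V=258.611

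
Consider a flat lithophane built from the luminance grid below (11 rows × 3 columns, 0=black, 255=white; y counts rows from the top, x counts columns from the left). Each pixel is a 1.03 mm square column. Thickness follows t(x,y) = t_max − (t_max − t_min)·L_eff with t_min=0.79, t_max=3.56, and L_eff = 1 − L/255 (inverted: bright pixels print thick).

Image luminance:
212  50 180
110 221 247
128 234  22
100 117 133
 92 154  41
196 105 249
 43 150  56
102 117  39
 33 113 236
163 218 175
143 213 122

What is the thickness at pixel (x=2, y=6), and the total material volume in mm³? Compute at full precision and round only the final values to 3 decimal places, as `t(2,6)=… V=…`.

span = t_max - t_min = 3.56 - 0.79 = 2.770
L(2,6) = 56, L_eff = 1 - 56/255 = 0.780392 (inverted)
t(2,6) = 3.56 - 2.770·0.780392 = 1.398
Σt over all 11·3 pixels = 1915163/25500 ≈ 75.1044314
V = pitch²·Σt = 1.03²·1915163/25500 = 79.678

t(2,6)=1.398 V=79.678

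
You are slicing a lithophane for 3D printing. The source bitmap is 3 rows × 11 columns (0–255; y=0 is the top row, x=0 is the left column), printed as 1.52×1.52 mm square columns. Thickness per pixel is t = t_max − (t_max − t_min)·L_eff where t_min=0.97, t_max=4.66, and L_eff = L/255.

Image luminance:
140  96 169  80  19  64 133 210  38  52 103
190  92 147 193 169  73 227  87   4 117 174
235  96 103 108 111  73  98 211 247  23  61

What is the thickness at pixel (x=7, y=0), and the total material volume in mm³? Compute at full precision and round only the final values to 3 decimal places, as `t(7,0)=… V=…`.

span = t_max - t_min = 4.66 - 0.97 = 3.690
L(7,0) = 210, L_eff = 210/255 = 0.823529
t(7,0) = 4.66 - 3.690·0.823529 = 1.621
Σt over all 3·11 pixels = 822141/8500 ≈ 96.7224706
V = pitch²·Σt = 1.52²·822141/8500 = 223.468

t(7,0)=1.621 V=223.468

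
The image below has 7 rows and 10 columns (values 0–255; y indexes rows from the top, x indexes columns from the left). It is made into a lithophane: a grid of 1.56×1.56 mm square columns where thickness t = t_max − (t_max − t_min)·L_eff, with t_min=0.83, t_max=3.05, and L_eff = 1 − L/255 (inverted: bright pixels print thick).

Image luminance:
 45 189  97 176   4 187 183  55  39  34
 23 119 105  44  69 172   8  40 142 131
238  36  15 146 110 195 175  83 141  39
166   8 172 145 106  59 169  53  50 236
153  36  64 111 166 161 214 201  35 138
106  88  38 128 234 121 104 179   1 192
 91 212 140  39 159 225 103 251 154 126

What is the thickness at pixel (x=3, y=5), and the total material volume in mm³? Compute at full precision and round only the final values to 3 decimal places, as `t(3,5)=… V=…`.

span = t_max - t_min = 3.05 - 0.83 = 2.220
L(3,5) = 128, L_eff = 1 - 128/255 = 0.498039 (inverted)
t(3,5) = 3.05 - 2.220·0.498039 = 1.944
Σt over all 7·10 pixels = 549363/4250 ≈ 129.2618824
V = pitch²·Σt = 1.56²·549363/4250 = 314.572

t(3,5)=1.944 V=314.572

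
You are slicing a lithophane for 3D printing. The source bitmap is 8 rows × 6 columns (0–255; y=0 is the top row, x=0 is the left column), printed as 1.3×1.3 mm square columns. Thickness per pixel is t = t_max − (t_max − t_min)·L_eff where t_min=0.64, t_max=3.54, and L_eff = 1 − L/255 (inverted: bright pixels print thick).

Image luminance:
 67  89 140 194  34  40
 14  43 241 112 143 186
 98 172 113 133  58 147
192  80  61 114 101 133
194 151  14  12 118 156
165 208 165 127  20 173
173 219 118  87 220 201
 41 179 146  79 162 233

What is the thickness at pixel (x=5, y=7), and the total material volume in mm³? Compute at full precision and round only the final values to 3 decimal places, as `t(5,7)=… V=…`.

span = t_max - t_min = 3.54 - 0.64 = 2.900
L(5,7) = 233, L_eff = 1 - 233/255 = 0.086275 (inverted)
t(5,7) = 3.54 - 2.900·0.086275 = 3.290
Σt over all 8·6 pixels = 1695/17 ≈ 99.7058824
V = pitch²·Σt = 1.3²·1695/17 = 168.503

t(5,7)=3.290 V=168.503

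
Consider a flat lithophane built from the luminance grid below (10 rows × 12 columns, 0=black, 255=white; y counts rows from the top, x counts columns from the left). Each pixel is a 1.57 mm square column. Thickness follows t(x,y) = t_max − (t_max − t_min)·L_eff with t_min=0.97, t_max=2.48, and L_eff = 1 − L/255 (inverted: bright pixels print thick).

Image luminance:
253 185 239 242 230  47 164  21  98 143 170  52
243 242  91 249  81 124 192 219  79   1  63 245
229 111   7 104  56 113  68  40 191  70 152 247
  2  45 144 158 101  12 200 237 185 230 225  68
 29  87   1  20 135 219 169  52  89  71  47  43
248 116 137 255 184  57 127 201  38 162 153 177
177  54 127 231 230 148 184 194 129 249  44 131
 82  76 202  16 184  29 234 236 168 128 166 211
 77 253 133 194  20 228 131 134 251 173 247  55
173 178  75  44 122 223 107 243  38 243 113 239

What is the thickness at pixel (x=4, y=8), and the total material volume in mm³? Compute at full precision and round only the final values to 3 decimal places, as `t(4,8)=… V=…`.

t(4,8)=1.088 V=532.260

span = t_max - t_min = 2.48 - 0.97 = 1.510
L(4,8) = 20, L_eff = 1 - 20/255 = 0.921569 (inverted)
t(4,8) = 2.48 - 1.510·0.921569 = 1.088
Σt over all 10·12 pixels = 1835453/8500 ≈ 215.9356471
V = pitch²·Σt = 1.57²·1835453/8500 = 532.260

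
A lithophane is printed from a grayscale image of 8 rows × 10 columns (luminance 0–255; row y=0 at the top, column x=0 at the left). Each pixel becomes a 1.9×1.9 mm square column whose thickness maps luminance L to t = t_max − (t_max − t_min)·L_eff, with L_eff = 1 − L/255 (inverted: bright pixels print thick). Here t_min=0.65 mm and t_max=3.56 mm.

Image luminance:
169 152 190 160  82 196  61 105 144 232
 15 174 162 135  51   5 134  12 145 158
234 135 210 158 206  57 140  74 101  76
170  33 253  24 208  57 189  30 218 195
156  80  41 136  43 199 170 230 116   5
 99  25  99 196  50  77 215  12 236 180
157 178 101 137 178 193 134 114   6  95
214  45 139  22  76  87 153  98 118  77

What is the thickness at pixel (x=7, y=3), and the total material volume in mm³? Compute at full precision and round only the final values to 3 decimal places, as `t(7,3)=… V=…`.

span = t_max - t_min = 3.56 - 0.65 = 2.910
L(7,3) = 30, L_eff = 1 - 30/255 = 0.882353 (inverted)
t(7,3) = 3.56 - 2.910·0.882353 = 0.992
Σt over all 8·10 pixels = 1405889/8500 ≈ 165.3987059
V = pitch²·Σt = 1.9²·1405889/8500 = 597.089

t(7,3)=0.992 V=597.089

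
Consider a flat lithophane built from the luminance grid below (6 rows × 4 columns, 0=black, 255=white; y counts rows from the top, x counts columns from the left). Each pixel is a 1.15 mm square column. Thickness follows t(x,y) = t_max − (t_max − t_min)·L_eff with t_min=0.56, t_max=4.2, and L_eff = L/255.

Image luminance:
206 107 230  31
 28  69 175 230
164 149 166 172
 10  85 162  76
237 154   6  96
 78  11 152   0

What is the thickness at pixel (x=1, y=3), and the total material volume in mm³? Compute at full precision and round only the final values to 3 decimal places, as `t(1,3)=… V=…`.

t(1,3)=2.987 V=80.563

span = t_max - t_min = 4.2 - 0.56 = 3.640
L(1,3) = 85, L_eff = 85/255 = 0.333333
t(1,3) = 4.2 - 3.640·0.333333 = 2.987
Σt over all 6·4 pixels = 388346/6375 ≈ 60.9170196
V = pitch²·Σt = 1.15²·388346/6375 = 80.563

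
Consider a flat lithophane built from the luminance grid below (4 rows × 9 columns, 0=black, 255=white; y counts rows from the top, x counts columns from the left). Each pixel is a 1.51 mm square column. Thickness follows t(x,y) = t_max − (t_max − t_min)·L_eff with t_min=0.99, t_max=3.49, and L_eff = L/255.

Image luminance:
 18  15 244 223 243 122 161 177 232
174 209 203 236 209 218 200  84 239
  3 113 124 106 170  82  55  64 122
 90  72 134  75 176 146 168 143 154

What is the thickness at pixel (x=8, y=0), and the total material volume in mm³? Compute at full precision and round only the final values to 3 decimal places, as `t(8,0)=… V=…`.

span = t_max - t_min = 3.49 - 0.99 = 2.500
L(8,0) = 232, L_eff = 232/255 = 0.909804
t(8,0) = 3.49 - 2.500·0.909804 = 1.215
Σt over all 4·9 pixels = 95141/1275 ≈ 74.6203922
V = pitch²·Σt = 1.51²·95141/1275 = 170.142

t(8,0)=1.215 V=170.142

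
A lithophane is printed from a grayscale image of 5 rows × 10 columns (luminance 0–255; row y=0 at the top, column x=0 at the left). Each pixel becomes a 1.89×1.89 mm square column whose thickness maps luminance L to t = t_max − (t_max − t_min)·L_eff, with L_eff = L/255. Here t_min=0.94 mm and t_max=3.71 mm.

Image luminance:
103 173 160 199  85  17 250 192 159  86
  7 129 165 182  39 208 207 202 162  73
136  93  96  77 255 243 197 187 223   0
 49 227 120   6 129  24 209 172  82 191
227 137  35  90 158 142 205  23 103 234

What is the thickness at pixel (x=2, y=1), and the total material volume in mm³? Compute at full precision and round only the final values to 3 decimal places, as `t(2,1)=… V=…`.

t(2,1)=1.918 V=396.127

span = t_max - t_min = 3.71 - 0.94 = 2.770
L(2,1) = 165, L_eff = 165/255 = 0.647059
t(2,1) = 3.71 - 2.770·0.647059 = 1.918
Σt over all 5·10 pixels = 83171/750 ≈ 110.8946667
V = pitch²·Σt = 1.89²·83171/750 = 396.127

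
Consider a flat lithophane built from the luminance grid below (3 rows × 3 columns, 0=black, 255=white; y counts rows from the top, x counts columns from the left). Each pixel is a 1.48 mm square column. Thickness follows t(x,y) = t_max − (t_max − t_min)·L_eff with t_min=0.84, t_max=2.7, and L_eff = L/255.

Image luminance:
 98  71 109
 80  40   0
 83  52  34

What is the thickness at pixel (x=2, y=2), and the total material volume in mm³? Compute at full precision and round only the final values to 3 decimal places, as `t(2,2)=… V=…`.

t(2,2)=2.452 V=44.168

span = t_max - t_min = 2.7 - 0.84 = 1.860
L(2,2) = 34, L_eff = 34/255 = 0.133333
t(2,2) = 2.7 - 1.860·0.133333 = 2.452
Σt over all 3·3 pixels = 42849/2125 ≈ 20.1642353
V = pitch²·Σt = 1.48²·42849/2125 = 44.168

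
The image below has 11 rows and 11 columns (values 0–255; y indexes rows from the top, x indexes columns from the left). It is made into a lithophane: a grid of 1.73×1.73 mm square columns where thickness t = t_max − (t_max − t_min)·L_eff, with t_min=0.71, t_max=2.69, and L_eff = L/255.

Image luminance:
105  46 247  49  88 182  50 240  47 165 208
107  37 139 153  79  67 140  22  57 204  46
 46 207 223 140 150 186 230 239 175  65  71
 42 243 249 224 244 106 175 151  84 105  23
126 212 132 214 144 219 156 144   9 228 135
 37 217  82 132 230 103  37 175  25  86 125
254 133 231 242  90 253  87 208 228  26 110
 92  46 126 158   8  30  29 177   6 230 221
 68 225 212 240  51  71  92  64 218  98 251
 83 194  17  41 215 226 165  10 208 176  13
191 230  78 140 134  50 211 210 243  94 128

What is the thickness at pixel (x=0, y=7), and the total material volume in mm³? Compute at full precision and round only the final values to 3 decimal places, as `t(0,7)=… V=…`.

t(0,7)=1.976 V=591.738

span = t_max - t_min = 2.69 - 0.71 = 1.980
L(0,7) = 92, L_eff = 92/255 = 0.360784
t(0,7) = 2.69 - 1.980·0.360784 = 1.976
Σt over all 11·11 pixels = 197.714
V = pitch²·Σt = 1.73²·197.714 = 591.738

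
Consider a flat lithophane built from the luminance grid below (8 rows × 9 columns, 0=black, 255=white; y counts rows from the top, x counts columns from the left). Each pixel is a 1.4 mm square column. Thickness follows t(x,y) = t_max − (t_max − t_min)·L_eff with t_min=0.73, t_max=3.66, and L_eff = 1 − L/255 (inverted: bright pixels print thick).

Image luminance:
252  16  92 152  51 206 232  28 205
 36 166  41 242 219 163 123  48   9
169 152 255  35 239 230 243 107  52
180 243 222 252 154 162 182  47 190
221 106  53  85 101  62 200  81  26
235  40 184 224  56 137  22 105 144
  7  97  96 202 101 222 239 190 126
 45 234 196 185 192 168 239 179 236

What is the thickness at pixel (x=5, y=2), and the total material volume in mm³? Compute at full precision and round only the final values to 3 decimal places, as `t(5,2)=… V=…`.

span = t_max - t_min = 3.66 - 0.73 = 2.930
L(5,2) = 230, L_eff = 1 - 230/255 = 0.098039 (inverted)
t(5,2) = 3.66 - 2.930·0.098039 = 3.373
Σt over all 8·9 pixels = 1465521/8500 ≈ 172.4142353
V = pitch²·Σt = 1.4²·1465521/8500 = 337.932

t(5,2)=3.373 V=337.932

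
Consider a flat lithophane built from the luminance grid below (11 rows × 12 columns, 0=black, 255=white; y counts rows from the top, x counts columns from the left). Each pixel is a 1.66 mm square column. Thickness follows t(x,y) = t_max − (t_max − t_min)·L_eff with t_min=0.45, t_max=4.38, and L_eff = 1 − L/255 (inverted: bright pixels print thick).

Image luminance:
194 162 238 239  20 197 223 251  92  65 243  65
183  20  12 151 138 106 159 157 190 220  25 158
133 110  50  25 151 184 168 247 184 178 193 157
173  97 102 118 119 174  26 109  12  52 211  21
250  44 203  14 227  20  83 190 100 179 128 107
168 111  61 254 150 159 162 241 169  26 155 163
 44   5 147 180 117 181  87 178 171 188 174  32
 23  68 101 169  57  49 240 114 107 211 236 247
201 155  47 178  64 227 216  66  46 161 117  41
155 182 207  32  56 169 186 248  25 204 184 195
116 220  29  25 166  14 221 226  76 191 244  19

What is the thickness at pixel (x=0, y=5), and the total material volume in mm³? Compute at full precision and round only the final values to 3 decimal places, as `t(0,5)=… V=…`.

span = t_max - t_min = 4.38 - 0.45 = 3.930
L(0,5) = 168, L_eff = 1 - 168/255 = 0.341176 (inverted)
t(0,5) = 4.38 - 3.930·0.341176 = 3.039
Σt over all 11·12 pixels = 335.286
V = pitch²·Σt = 1.66²·335.286 = 923.914

t(0,5)=3.039 V=923.914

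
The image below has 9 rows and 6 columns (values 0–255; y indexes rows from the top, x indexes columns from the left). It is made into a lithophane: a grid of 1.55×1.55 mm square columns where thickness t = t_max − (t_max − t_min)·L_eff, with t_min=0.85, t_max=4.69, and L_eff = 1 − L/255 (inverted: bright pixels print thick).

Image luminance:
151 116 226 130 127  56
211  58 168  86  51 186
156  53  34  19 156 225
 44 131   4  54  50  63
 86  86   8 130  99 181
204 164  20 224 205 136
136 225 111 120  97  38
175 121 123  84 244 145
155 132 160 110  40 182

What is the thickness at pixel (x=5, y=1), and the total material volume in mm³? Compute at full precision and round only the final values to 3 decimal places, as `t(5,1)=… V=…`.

span = t_max - t_min = 4.69 - 0.85 = 3.840
L(5,1) = 186, L_eff = 1 - 186/255 = 0.270588 (inverted)
t(5,1) = 4.69 - 3.840·0.270588 = 3.651
Σt over all 9·6 pixels = 610819/4250 ≈ 143.7221176
V = pitch²·Σt = 1.55²·610819/4250 = 345.292

t(5,1)=3.651 V=345.292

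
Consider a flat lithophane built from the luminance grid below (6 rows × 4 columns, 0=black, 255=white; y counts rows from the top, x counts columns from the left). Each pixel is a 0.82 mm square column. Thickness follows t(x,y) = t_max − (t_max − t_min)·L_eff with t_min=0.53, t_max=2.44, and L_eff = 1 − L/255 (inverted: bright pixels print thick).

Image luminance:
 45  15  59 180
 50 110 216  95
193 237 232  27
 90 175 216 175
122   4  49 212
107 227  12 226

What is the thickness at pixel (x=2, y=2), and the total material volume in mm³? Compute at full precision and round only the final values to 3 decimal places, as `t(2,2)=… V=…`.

t(2,2)=2.268 V=24.035

span = t_max - t_min = 2.44 - 0.53 = 1.910
L(2,2) = 232, L_eff = 1 - 232/255 = 0.090196 (inverted)
t(2,2) = 2.44 - 1.910·0.090196 = 2.268
Σt over all 6·4 pixels = 455747/12750 ≈ 35.7448627
V = pitch²·Σt = 0.82²·455747/12750 = 24.035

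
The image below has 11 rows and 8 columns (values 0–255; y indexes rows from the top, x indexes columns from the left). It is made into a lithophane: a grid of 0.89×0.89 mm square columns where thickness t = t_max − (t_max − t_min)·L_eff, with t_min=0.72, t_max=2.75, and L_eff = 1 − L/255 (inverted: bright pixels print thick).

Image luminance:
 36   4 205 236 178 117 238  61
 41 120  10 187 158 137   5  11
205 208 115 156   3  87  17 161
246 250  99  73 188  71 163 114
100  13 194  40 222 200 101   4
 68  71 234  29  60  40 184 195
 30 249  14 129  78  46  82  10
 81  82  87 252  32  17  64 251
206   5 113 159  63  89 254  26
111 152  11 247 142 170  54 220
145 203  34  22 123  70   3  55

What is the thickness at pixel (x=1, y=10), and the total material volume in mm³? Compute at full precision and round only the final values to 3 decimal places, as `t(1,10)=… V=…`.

span = t_max - t_min = 2.75 - 0.72 = 2.030
L(1,10) = 203, L_eff = 1 - 203/255 = 0.203922 (inverted)
t(1,10) = 2.75 - 2.030·0.203922 = 2.336
Σt over all 11·8 pixels = 903097/6375 ≈ 141.6622745
V = pitch²·Σt = 0.89²·903097/6375 = 112.211

t(1,10)=2.336 V=112.211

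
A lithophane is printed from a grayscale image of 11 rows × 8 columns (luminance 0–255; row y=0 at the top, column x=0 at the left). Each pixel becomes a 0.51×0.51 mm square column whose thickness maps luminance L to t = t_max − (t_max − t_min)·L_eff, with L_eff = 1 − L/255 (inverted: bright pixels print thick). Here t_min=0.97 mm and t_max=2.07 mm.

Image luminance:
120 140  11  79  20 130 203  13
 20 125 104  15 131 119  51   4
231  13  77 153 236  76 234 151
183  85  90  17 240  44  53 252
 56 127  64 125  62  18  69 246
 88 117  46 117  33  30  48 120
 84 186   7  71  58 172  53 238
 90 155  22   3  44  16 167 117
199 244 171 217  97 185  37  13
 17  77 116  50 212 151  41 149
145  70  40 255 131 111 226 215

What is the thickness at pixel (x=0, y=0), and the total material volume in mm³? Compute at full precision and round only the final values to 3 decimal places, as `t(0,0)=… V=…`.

span = t_max - t_min = 2.07 - 0.97 = 1.100
L(0,0) = 120, L_eff = 1 - 120/255 = 0.529412 (inverted)
t(0,0) = 2.07 - 1.100·0.529412 = 1.488
Σt over all 11·8 pixels = 53581/425 ≈ 126.0729412
V = pitch²·Σt = 0.51²·53581/425 = 32.792

t(0,0)=1.488 V=32.792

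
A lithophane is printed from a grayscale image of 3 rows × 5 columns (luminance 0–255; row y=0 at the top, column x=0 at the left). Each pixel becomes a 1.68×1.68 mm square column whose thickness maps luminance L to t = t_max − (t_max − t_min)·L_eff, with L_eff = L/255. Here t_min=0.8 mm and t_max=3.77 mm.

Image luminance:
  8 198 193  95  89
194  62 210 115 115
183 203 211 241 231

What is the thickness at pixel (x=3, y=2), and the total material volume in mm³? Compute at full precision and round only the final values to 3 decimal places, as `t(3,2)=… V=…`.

span = t_max - t_min = 3.77 - 0.8 = 2.970
L(3,2) = 241, L_eff = 241/255 = 0.945098
t(3,2) = 3.77 - 2.970·0.945098 = 0.963
Σt over all 3·5 pixels = 248223/8500 ≈ 29.2027059
V = pitch²·Σt = 1.68²·248223/8500 = 82.422

t(3,2)=0.963 V=82.422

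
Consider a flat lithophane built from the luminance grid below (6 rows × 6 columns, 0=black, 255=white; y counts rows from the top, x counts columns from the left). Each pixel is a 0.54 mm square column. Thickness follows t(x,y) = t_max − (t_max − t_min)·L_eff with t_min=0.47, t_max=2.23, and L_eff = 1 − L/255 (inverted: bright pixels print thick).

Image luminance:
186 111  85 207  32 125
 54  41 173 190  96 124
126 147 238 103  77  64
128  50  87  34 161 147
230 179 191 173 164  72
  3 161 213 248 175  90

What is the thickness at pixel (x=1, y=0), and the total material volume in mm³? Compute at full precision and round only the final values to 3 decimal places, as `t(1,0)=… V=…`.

t(1,0)=1.236 V=14.363

span = t_max - t_min = 2.23 - 0.47 = 1.760
L(1,0) = 111, L_eff = 1 - 111/255 = 0.564706 (inverted)
t(1,0) = 2.23 - 1.760·0.564706 = 1.236
Σt over all 6·6 pixels = 62801/1275 ≈ 49.2556863
V = pitch²·Σt = 0.54²·62801/1275 = 14.363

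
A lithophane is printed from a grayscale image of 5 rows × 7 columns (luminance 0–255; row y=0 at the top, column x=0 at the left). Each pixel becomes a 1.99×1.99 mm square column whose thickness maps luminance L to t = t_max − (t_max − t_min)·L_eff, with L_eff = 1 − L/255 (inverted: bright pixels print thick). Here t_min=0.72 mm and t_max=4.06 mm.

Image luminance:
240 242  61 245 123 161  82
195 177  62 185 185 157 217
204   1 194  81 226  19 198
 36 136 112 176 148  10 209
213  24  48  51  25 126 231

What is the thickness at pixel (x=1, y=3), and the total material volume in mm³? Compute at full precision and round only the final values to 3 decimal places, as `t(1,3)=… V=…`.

span = t_max - t_min = 4.06 - 0.72 = 3.340
L(1,3) = 136, L_eff = 1 - 136/255 = 0.466667 (inverted)
t(1,3) = 4.06 - 3.340·0.466667 = 2.501
Σt over all 5·7 pixels = 7486/85 ≈ 88.0705882
V = pitch²·Σt = 1.99²·7486/85 = 348.768

t(1,3)=2.501 V=348.768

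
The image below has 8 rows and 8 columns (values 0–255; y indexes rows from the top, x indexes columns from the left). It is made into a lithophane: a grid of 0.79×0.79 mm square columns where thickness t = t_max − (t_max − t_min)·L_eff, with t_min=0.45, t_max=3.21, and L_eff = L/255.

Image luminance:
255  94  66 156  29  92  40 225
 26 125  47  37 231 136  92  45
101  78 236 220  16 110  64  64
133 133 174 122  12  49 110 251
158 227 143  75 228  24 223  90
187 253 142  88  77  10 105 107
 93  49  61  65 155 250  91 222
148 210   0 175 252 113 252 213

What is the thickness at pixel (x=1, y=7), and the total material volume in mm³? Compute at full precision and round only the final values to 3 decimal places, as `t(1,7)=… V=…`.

span = t_max - t_min = 3.21 - 0.45 = 2.760
L(1,7) = 210, L_eff = 210/255 = 0.823529
t(1,7) = 3.21 - 2.760·0.823529 = 0.937
Σt over all 8·8 pixels = 50259/425 ≈ 118.2564706
V = pitch²·Σt = 0.79²·50259/425 = 73.804

t(1,7)=0.937 V=73.804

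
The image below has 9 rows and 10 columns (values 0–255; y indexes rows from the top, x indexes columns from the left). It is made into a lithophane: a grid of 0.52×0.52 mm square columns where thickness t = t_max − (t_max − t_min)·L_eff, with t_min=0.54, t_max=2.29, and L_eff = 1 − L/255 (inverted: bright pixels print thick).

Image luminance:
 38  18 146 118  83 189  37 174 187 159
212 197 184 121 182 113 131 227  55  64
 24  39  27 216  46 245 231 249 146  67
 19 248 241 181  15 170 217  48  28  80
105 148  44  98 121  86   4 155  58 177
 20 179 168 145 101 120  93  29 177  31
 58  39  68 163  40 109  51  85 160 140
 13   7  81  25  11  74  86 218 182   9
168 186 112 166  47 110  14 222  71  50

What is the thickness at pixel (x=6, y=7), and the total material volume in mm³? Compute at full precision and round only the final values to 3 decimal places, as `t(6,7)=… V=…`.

span = t_max - t_min = 2.29 - 0.54 = 1.750
L(6,7) = 86, L_eff = 1 - 86/255 = 0.662745 (inverted)
t(6,7) = 2.29 - 1.750·0.662745 = 1.130
Σt over all 9·10 pixels = 117.2
V = pitch²·Σt = 0.52²·117.2 = 31.691

t(6,7)=1.130 V=31.691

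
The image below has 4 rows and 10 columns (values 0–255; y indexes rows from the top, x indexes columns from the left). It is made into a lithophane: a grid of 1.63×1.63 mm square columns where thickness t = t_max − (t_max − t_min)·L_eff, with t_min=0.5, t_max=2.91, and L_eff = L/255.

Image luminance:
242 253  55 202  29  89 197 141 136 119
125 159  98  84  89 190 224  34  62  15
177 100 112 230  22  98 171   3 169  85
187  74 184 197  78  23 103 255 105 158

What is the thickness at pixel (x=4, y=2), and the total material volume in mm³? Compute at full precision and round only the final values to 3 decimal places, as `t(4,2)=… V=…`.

span = t_max - t_min = 2.91 - 0.5 = 2.410
L(4,2) = 22, L_eff = 22/255 = 0.086275
t(4,2) = 2.91 - 2.410·0.086275 = 2.702
Σt over all 4·10 pixels = 872683/12750 ≈ 68.4457255
V = pitch²·Σt = 1.63²·872683/12750 = 181.853

t(4,2)=2.702 V=181.853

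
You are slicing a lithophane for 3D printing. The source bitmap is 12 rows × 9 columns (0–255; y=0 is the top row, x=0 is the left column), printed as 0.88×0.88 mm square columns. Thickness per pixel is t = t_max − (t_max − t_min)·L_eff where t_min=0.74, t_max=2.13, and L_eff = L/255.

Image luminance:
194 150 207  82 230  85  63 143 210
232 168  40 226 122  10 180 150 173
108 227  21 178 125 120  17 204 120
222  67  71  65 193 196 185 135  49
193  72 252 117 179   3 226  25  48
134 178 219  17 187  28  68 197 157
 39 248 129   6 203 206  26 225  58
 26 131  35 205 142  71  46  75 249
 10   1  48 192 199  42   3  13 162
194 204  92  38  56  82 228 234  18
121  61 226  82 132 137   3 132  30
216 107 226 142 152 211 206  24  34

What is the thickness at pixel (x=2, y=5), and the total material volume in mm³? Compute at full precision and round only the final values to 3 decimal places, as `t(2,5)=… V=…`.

span = t_max - t_min = 2.13 - 0.74 = 1.390
L(2,5) = 219, L_eff = 219/255 = 0.858824
t(2,5) = 2.13 - 1.390·0.858824 = 0.936
Σt over all 12·9 pixels = 666171/4250 ≈ 156.7461176
V = pitch²·Σt = 0.88²·666171/4250 = 121.384

t(2,5)=0.936 V=121.384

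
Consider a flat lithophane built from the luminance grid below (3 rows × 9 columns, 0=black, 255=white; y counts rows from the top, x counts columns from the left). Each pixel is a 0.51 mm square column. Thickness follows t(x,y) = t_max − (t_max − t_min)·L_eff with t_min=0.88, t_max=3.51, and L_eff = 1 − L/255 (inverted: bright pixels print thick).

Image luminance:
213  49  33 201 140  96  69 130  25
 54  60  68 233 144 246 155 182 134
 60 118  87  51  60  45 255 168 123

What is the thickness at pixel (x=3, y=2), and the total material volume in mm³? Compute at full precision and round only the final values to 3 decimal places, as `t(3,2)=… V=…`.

span = t_max - t_min = 3.51 - 0.88 = 2.630
L(3,2) = 51, L_eff = 1 - 51/255 = 0.800000 (inverted)
t(3,2) = 3.51 - 2.630·0.800000 = 1.406
Σt over all 3·9 pixels = 1447217/25500 ≈ 56.7536078
V = pitch²·Σt = 0.51²·1447217/25500 = 14.762

t(3,2)=1.406 V=14.762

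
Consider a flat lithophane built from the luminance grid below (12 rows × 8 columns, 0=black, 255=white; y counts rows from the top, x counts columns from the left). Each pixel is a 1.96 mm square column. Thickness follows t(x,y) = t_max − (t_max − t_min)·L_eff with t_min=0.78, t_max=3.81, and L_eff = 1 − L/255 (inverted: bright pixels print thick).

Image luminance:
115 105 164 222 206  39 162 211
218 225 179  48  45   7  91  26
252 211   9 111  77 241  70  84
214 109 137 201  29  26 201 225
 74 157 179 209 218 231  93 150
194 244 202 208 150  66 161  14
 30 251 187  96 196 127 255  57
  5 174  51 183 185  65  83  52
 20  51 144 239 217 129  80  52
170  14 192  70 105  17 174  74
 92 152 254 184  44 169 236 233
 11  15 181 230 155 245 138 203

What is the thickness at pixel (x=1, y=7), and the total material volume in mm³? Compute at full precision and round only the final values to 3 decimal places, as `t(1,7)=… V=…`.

t(1,7)=2.848 V=885.501

span = t_max - t_min = 3.81 - 0.78 = 3.030
L(1,7) = 174, L_eff = 1 - 174/255 = 0.317647 (inverted)
t(1,7) = 3.81 - 3.030·0.317647 = 2.848
Σt over all 12·8 pixels = 1959277/8500 ≈ 230.5031765
V = pitch²·Σt = 1.96²·1959277/8500 = 885.501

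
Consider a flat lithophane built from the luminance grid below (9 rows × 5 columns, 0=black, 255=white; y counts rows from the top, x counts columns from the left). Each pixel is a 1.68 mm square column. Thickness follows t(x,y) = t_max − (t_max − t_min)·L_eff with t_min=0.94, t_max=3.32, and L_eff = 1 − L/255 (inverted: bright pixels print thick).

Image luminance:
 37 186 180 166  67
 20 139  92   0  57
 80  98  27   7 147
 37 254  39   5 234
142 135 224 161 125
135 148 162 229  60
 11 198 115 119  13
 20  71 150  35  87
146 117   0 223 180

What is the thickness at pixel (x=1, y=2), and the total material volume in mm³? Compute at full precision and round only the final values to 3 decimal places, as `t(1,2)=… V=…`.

span = t_max - t_min = 3.32 - 0.94 = 2.380
L(1,2) = 98, L_eff = 1 - 98/255 = 0.615686 (inverted)
t(1,2) = 3.32 - 2.380·0.615686 = 1.855
Σt over all 9·5 pixels = 87.828
V = pitch²·Σt = 1.68²·87.828 = 247.886

t(1,2)=1.855 V=247.886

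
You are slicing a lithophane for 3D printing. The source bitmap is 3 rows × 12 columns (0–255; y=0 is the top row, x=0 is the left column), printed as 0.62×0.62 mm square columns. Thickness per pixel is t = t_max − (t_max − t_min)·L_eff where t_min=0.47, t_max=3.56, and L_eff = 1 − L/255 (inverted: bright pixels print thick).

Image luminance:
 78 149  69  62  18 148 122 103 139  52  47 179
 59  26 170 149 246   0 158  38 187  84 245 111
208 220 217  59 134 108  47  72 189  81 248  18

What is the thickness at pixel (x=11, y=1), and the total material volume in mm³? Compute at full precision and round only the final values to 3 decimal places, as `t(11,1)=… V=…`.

t(11,1)=1.815 V=26.254

span = t_max - t_min = 3.56 - 0.47 = 3.090
L(11,1) = 111, L_eff = 1 - 111/255 = 0.564706 (inverted)
t(11,1) = 3.56 - 3.090·0.564706 = 1.815
Σt over all 3·12 pixels = 29027/425 ≈ 68.2988235
V = pitch²·Σt = 0.62²·29027/425 = 26.254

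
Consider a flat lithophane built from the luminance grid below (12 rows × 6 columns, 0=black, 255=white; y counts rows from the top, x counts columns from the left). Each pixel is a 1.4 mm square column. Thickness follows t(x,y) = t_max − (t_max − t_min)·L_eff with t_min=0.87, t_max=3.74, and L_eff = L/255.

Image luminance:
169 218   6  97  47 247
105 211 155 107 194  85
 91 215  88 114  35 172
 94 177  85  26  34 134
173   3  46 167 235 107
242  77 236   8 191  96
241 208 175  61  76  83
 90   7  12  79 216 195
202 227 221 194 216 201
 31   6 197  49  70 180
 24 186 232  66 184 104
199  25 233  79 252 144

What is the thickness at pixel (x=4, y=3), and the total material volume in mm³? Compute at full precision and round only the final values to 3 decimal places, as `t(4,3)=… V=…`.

span = t_max - t_min = 3.74 - 0.87 = 2.870
L(4,3) = 34, L_eff = 34/255 = 0.133333
t(4,3) = 3.74 - 2.870·0.133333 = 3.357
Σt over all 12·6 pixels = 61087/375 ≈ 162.8986667
V = pitch²·Σt = 1.4²·61087/375 = 319.281

t(4,3)=3.357 V=319.281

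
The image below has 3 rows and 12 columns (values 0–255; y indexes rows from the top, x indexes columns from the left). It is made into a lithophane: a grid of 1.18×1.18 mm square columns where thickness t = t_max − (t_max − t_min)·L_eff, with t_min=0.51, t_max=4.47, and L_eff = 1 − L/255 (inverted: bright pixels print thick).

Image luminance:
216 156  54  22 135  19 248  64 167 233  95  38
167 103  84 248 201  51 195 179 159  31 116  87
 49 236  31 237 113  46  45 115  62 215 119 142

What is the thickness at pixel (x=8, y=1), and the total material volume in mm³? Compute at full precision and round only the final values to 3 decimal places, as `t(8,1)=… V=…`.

span = t_max - t_min = 4.47 - 0.51 = 3.960
L(8,1) = 159, L_eff = 1 - 159/255 = 0.376471 (inverted)
t(8,1) = 4.47 - 3.960·0.376471 = 2.979
Σt over all 3·12 pixels = 186789/2125 ≈ 87.9007059
V = pitch²·Σt = 1.18²·186789/2125 = 122.393

t(8,1)=2.979 V=122.393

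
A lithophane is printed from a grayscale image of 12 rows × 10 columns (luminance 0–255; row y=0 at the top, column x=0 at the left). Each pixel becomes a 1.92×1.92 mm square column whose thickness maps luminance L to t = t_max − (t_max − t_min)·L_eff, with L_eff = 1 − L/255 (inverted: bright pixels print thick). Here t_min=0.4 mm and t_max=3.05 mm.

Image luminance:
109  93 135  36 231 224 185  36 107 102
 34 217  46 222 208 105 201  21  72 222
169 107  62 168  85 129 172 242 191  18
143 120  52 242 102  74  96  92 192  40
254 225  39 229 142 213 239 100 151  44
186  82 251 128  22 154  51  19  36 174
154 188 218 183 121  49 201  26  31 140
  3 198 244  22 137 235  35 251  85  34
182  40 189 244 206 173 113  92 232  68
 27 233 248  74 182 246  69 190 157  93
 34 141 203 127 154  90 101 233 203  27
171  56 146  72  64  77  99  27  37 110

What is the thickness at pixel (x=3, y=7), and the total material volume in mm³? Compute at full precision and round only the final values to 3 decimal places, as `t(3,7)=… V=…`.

t(3,7)=0.629 V=775.574

span = t_max - t_min = 3.05 - 0.4 = 2.650
L(3,7) = 22, L_eff = 1 - 22/255 = 0.913725 (inverted)
t(3,7) = 3.05 - 2.650·0.913725 = 0.629
Σt over all 12·10 pixels = 536489/2550 ≈ 210.3878431
V = pitch²·Σt = 1.92²·536489/2550 = 775.574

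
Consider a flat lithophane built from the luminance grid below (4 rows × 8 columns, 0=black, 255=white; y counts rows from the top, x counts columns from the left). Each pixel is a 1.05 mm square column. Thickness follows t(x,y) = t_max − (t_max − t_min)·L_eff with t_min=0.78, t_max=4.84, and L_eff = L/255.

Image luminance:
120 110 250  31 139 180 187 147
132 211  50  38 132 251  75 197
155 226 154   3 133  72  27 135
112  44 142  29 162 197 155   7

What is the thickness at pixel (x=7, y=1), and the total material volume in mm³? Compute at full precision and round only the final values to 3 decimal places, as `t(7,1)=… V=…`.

t(7,1)=1.703 V=100.488

span = t_max - t_min = 4.84 - 0.78 = 4.060
L(7,1) = 197, L_eff = 197/255 = 0.772549
t(7,1) = 4.84 - 4.060·0.772549 = 1.703
Σt over all 4·8 pixels = 1162111/12750 ≈ 91.1459608
V = pitch²·Σt = 1.05²·1162111/12750 = 100.488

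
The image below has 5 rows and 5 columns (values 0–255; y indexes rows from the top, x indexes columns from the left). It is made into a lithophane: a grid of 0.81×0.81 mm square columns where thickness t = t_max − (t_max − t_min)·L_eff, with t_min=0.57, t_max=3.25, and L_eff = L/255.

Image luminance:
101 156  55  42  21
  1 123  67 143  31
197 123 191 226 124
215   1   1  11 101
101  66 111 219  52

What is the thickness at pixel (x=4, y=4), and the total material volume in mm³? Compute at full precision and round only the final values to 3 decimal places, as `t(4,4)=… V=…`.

t(4,4)=2.703 V=36.214

span = t_max - t_min = 3.25 - 0.57 = 2.680
L(4,4) = 52, L_eff = 52/255 = 0.203922
t(4,4) = 3.25 - 2.680·0.203922 = 2.703
Σt over all 5·5 pixels = 1407503/25500 ≈ 55.1961961
V = pitch²·Σt = 0.81²·1407503/25500 = 36.214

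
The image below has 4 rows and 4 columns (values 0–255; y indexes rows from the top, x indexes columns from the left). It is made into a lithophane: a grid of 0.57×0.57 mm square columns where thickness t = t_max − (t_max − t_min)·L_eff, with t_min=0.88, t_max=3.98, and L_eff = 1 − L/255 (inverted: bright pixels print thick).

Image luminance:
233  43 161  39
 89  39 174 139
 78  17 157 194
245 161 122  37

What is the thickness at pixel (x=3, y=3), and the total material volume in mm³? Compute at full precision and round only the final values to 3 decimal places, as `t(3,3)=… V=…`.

span = t_max - t_min = 3.98 - 0.88 = 3.100
L(3,3) = 37, L_eff = 1 - 37/255 = 0.854902 (inverted)
t(3,3) = 3.98 - 3.100·0.854902 = 1.330
Σt over all 4·4 pixels = 47836/1275 ≈ 37.5184314
V = pitch²·Σt = 0.57²·47836/1275 = 12.190

t(3,3)=1.330 V=12.190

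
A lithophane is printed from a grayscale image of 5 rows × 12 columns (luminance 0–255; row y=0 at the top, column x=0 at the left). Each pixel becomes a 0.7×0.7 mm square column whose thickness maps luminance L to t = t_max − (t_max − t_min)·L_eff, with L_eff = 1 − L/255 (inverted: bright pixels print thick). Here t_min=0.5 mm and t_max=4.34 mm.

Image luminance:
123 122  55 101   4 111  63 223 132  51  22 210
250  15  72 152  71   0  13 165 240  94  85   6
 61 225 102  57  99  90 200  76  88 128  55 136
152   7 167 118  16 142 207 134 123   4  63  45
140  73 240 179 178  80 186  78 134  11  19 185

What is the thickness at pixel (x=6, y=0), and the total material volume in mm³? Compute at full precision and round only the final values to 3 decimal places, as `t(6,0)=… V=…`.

t(6,0)=1.449 V=61.762

span = t_max - t_min = 4.34 - 0.5 = 3.840
L(6,0) = 63, L_eff = 1 - 63/255 = 0.752941 (inverted)
t(6,0) = 4.34 - 3.840·0.752941 = 1.449
Σt over all 5·12 pixels = 267846/2125 ≈ 126.0451765
V = pitch²·Σt = 0.7²·267846/2125 = 61.762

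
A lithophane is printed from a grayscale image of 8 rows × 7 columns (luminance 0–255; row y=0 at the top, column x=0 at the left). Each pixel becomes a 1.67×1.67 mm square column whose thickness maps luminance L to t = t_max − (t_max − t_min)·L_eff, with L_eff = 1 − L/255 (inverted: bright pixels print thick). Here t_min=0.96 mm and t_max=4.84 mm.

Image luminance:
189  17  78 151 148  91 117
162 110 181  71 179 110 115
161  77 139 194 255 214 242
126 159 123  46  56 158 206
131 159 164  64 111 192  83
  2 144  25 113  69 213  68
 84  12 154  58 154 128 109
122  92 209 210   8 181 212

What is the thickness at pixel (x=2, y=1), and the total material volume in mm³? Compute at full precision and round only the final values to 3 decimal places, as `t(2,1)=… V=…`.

t(2,1)=3.714 V=453.172

span = t_max - t_min = 4.84 - 0.96 = 3.880
L(2,1) = 181, L_eff = 1 - 181/255 = 0.290196 (inverted)
t(2,1) = 4.84 - 3.880·0.290196 = 3.714
Σt over all 8·7 pixels = 345294/2125 ≈ 162.4912941
V = pitch²·Σt = 1.67²·345294/2125 = 453.172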